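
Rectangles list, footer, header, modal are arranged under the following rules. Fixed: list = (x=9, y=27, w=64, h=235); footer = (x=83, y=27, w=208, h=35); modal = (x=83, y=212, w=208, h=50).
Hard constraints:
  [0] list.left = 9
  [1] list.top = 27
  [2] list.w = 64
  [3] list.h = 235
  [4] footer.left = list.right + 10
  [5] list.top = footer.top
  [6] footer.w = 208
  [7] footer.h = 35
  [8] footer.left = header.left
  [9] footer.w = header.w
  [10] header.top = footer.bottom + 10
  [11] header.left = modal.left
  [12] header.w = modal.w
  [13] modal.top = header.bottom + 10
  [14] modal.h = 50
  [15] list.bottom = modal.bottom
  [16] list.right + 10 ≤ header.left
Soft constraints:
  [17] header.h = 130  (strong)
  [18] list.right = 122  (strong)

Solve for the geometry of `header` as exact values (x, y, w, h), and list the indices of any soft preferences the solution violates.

1. header.x = 83  [footer.left = header.left]
2. header.w = 208  [footer.w = header.w]
3. header.y = 72  [header.top = footer.bottom + 10]
4. header.h = 130  [modal.top = header.bottom + 10]

header = (x=83, y=72, w=208, h=130)
violated soft preferences: 18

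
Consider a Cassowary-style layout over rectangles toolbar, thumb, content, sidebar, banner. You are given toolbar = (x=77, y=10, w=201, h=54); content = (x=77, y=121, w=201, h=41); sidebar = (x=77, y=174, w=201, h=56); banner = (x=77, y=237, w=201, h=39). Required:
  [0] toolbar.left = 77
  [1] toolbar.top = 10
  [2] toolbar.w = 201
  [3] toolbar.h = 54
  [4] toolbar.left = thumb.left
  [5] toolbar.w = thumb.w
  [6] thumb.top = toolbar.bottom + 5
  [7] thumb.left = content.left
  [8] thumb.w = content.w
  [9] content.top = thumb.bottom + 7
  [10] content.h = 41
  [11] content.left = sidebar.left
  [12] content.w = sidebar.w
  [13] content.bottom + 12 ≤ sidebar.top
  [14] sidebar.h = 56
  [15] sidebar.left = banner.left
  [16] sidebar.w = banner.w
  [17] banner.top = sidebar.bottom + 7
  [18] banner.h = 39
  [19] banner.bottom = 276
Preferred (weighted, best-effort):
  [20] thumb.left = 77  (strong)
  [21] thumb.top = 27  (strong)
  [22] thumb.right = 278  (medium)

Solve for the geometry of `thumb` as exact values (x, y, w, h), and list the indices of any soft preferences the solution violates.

1. thumb.x = 77  [toolbar.left = thumb.left]
2. thumb.w = 201  [toolbar.w = thumb.w]
3. thumb.y = 69  [thumb.top = toolbar.bottom + 5]
4. thumb.h = 45  [content.top = thumb.bottom + 7]

thumb = (x=77, y=69, w=201, h=45)
violated soft preferences: 21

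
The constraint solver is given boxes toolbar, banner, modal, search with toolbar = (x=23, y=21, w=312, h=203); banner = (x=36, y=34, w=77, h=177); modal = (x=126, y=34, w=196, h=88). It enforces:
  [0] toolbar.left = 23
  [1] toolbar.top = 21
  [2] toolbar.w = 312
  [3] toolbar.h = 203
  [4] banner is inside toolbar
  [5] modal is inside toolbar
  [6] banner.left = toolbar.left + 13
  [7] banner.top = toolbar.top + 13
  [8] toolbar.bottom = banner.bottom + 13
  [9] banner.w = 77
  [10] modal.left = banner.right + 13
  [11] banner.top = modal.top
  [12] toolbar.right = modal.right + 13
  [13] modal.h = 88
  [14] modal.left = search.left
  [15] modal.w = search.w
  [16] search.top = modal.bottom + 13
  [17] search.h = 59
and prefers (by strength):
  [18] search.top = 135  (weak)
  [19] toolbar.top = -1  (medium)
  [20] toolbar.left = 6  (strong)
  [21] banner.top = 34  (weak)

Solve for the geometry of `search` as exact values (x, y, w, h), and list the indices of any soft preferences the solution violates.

search = (x=126, y=135, w=196, h=59)
violated soft preferences: 19, 20

1. search.x = 126  [modal.left = search.left]
2. search.w = 196  [modal.w = search.w]
3. search.y = 135  [search.top = modal.bottom + 13]
4. search.h = 59  [search.h = 59]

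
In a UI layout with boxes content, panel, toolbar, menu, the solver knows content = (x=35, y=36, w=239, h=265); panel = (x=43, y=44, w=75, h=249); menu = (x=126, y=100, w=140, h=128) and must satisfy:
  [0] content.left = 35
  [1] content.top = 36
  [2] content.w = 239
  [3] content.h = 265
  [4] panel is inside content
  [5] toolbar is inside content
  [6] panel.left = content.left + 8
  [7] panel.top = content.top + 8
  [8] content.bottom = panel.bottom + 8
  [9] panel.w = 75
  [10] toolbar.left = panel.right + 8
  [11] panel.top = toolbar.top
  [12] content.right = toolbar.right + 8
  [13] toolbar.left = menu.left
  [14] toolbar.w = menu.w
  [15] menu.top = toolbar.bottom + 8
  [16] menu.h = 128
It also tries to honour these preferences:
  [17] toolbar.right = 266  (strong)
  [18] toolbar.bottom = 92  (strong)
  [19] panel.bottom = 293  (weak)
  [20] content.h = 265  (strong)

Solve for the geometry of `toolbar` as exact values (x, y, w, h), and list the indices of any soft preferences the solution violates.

toolbar = (x=126, y=44, w=140, h=48)
violated soft preferences: none

1. toolbar.x = 126  [toolbar.left = panel.right + 8]
2. toolbar.y = 44  [panel.top = toolbar.top]
3. toolbar.w = 140  [content.right = toolbar.right + 8]
4. toolbar.h = 48  [menu.top = toolbar.bottom + 8]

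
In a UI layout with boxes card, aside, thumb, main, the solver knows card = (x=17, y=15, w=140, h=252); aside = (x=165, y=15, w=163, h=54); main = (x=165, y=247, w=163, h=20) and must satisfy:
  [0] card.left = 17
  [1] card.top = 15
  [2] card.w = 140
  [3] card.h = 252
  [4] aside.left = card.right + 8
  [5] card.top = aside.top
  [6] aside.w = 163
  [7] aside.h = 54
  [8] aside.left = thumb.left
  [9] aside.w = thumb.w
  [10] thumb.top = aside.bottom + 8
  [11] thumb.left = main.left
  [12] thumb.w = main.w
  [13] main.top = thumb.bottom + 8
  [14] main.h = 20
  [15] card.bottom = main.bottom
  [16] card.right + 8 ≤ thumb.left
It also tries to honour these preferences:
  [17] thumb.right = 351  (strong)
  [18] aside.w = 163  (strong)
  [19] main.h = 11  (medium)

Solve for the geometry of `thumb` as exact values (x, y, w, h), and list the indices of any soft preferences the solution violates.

thumb = (x=165, y=77, w=163, h=162)
violated soft preferences: 17, 19

1. thumb.x = 165  [aside.left = thumb.left]
2. thumb.w = 163  [aside.w = thumb.w]
3. thumb.y = 77  [thumb.top = aside.bottom + 8]
4. thumb.h = 162  [main.top = thumb.bottom + 8]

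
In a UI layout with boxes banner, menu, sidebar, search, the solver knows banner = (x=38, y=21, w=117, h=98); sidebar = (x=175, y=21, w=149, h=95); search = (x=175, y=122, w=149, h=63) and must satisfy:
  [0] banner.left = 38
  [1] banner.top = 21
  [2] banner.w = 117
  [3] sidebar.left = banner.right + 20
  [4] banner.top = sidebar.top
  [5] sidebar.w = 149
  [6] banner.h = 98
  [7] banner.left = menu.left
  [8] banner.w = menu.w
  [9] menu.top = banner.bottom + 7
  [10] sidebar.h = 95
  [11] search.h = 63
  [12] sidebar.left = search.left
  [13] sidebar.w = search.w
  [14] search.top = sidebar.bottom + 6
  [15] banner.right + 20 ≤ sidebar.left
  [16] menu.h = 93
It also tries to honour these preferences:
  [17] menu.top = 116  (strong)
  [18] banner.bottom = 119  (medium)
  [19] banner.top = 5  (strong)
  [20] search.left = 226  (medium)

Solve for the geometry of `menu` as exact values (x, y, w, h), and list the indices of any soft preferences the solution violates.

1. menu.x = 38  [banner.left = menu.left]
2. menu.w = 117  [banner.w = menu.w]
3. menu.y = 126  [menu.top = banner.bottom + 7]
4. menu.h = 93  [menu.h = 93]

menu = (x=38, y=126, w=117, h=93)
violated soft preferences: 17, 19, 20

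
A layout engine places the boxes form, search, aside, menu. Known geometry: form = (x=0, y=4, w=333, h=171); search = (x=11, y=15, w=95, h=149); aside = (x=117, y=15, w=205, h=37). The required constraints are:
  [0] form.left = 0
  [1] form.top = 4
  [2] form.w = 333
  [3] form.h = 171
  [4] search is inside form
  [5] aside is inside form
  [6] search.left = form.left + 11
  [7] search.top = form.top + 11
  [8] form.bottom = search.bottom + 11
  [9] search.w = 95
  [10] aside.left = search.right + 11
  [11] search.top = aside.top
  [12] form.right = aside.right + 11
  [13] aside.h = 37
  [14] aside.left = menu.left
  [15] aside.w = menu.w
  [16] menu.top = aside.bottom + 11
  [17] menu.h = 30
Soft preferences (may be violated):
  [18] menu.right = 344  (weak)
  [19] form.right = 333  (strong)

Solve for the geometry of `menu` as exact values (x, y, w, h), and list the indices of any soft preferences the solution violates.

1. menu.x = 117  [aside.left = menu.left]
2. menu.w = 205  [aside.w = menu.w]
3. menu.y = 63  [menu.top = aside.bottom + 11]
4. menu.h = 30  [menu.h = 30]

menu = (x=117, y=63, w=205, h=30)
violated soft preferences: 18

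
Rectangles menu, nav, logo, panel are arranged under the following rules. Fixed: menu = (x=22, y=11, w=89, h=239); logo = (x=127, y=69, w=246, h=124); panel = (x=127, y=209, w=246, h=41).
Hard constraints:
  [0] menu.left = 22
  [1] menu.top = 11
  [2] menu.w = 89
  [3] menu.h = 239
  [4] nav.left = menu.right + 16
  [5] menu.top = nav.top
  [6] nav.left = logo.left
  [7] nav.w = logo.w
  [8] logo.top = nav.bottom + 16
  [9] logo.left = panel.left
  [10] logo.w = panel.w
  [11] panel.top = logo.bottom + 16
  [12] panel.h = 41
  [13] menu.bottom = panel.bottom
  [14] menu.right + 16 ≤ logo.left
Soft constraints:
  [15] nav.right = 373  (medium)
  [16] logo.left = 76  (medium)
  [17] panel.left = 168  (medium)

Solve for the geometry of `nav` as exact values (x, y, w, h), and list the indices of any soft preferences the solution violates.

nav = (x=127, y=11, w=246, h=42)
violated soft preferences: 16, 17

1. nav.x = 127  [nav.left = menu.right + 16]
2. nav.y = 11  [menu.top = nav.top]
3. nav.w = 246  [nav.w = logo.w]
4. nav.h = 42  [logo.top = nav.bottom + 16]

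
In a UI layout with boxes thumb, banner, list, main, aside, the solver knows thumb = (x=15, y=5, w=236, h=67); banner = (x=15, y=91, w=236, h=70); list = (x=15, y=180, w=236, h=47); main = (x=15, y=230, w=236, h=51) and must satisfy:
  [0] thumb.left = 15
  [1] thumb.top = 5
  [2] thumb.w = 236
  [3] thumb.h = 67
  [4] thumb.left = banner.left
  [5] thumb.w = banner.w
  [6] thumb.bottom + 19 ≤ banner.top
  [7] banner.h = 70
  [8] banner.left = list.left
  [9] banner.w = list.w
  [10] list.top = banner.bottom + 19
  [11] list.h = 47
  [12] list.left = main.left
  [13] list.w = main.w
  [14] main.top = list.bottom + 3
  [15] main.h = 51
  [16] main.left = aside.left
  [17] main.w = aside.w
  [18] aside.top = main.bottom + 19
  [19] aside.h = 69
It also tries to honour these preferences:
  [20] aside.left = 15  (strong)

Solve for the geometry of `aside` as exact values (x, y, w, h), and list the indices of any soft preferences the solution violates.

1. aside.x = 15  [main.left = aside.left]
2. aside.w = 236  [main.w = aside.w]
3. aside.y = 300  [aside.top = main.bottom + 19]
4. aside.h = 69  [aside.h = 69]

aside = (x=15, y=300, w=236, h=69)
violated soft preferences: none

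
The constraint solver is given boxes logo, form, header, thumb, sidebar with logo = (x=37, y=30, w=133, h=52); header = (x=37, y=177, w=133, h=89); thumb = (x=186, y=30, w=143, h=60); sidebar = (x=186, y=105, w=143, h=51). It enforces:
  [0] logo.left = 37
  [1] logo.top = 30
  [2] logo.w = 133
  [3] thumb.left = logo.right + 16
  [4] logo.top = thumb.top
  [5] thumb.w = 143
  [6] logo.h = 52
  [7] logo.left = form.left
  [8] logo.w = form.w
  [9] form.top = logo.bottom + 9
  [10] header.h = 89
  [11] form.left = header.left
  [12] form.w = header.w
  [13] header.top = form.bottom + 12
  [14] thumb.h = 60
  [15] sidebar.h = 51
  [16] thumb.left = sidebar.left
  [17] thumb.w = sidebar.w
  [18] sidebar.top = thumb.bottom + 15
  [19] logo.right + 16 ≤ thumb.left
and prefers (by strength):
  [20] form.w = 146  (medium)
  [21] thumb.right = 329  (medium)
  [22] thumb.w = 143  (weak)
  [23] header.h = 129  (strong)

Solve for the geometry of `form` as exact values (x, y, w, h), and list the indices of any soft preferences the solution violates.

1. form.x = 37  [logo.left = form.left]
2. form.w = 133  [logo.w = form.w]
3. form.y = 91  [form.top = logo.bottom + 9]
4. form.h = 74  [header.top = form.bottom + 12]

form = (x=37, y=91, w=133, h=74)
violated soft preferences: 20, 23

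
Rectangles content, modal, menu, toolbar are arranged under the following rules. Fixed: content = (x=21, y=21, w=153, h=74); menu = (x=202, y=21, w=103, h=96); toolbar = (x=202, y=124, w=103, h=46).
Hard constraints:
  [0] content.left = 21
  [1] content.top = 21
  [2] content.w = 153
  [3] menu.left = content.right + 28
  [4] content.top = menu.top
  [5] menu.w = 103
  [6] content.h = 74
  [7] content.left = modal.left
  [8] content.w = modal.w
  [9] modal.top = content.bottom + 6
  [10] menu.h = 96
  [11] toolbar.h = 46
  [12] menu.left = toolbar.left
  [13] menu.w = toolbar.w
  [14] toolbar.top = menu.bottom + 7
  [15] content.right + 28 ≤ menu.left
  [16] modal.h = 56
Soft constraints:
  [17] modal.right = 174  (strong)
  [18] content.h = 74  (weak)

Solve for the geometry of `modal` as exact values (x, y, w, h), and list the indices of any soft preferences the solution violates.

modal = (x=21, y=101, w=153, h=56)
violated soft preferences: none

1. modal.x = 21  [content.left = modal.left]
2. modal.w = 153  [content.w = modal.w]
3. modal.y = 101  [modal.top = content.bottom + 6]
4. modal.h = 56  [modal.h = 56]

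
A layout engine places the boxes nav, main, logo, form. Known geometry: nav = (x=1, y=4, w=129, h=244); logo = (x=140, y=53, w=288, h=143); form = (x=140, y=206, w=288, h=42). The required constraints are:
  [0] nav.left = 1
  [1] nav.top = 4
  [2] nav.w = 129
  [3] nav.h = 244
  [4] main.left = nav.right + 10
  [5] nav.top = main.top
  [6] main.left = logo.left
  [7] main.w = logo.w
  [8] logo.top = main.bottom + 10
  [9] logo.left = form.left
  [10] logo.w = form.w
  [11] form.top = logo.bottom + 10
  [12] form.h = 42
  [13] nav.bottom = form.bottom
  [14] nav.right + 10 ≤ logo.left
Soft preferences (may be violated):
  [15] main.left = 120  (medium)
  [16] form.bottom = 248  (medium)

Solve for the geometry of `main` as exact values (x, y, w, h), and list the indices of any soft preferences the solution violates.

main = (x=140, y=4, w=288, h=39)
violated soft preferences: 15

1. main.x = 140  [main.left = nav.right + 10]
2. main.y = 4  [nav.top = main.top]
3. main.w = 288  [main.w = logo.w]
4. main.h = 39  [logo.top = main.bottom + 10]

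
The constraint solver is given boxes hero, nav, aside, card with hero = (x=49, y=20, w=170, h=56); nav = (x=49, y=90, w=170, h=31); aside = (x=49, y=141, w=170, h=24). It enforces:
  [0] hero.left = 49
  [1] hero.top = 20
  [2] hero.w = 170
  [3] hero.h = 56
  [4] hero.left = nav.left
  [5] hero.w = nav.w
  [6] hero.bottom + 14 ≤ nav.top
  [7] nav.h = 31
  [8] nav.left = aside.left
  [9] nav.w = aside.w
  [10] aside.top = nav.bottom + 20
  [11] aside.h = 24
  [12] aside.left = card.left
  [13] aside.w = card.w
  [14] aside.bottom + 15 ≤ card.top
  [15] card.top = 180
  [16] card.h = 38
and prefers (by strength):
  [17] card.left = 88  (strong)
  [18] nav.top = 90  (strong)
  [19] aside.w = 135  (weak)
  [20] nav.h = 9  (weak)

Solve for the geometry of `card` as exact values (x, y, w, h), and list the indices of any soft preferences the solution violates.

1. card.x = 49  [aside.left = card.left]
2. card.w = 170  [aside.w = card.w]
3. card.y = 180  [card.top = 180]
4. card.h = 38  [card.h = 38]

card = (x=49, y=180, w=170, h=38)
violated soft preferences: 17, 19, 20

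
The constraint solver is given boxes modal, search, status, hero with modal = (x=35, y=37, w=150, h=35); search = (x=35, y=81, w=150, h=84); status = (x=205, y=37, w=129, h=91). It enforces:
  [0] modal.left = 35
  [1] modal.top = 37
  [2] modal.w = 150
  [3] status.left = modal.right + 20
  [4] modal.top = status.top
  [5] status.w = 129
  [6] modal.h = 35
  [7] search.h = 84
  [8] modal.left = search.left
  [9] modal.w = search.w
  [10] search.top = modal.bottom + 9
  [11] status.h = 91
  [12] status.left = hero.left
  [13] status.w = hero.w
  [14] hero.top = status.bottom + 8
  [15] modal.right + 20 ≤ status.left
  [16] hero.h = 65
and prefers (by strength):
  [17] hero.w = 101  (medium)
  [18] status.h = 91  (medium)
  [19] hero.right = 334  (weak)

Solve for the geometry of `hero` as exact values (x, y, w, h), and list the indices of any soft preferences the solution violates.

hero = (x=205, y=136, w=129, h=65)
violated soft preferences: 17

1. hero.x = 205  [status.left = hero.left]
2. hero.w = 129  [status.w = hero.w]
3. hero.y = 136  [hero.top = status.bottom + 8]
4. hero.h = 65  [hero.h = 65]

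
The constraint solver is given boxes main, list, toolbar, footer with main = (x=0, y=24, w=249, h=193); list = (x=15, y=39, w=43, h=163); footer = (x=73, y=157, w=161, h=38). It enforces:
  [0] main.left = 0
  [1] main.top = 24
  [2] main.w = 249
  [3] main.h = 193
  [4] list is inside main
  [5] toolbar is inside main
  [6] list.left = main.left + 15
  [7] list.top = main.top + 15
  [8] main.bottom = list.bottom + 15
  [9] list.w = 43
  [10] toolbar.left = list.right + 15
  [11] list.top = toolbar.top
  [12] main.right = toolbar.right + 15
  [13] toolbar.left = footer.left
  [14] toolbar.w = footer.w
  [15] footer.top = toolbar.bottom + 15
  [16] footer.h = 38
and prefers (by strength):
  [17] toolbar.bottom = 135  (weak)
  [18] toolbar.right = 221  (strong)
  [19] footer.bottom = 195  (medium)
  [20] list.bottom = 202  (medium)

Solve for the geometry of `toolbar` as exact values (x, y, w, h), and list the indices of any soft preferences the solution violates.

1. toolbar.x = 73  [toolbar.left = list.right + 15]
2. toolbar.y = 39  [list.top = toolbar.top]
3. toolbar.w = 161  [main.right = toolbar.right + 15]
4. toolbar.h = 103  [footer.top = toolbar.bottom + 15]

toolbar = (x=73, y=39, w=161, h=103)
violated soft preferences: 17, 18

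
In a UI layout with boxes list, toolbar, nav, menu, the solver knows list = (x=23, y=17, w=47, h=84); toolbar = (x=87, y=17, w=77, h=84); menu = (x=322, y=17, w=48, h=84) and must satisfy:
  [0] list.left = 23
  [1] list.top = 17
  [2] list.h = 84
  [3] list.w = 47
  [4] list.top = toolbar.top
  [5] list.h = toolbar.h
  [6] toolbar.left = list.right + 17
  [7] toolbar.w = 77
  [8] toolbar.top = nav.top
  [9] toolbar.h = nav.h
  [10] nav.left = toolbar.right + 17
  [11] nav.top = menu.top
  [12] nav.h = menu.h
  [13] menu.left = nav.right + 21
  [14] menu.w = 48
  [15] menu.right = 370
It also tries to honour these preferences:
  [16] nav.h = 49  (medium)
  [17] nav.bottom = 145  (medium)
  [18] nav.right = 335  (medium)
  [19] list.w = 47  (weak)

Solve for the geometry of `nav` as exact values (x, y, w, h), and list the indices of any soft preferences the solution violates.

nav = (x=181, y=17, w=120, h=84)
violated soft preferences: 16, 17, 18

1. nav.y = 17  [toolbar.top = nav.top]
2. nav.h = 84  [toolbar.h = nav.h]
3. nav.x = 181  [nav.left = toolbar.right + 17]
4. nav.w = 120  [menu.left = nav.right + 21]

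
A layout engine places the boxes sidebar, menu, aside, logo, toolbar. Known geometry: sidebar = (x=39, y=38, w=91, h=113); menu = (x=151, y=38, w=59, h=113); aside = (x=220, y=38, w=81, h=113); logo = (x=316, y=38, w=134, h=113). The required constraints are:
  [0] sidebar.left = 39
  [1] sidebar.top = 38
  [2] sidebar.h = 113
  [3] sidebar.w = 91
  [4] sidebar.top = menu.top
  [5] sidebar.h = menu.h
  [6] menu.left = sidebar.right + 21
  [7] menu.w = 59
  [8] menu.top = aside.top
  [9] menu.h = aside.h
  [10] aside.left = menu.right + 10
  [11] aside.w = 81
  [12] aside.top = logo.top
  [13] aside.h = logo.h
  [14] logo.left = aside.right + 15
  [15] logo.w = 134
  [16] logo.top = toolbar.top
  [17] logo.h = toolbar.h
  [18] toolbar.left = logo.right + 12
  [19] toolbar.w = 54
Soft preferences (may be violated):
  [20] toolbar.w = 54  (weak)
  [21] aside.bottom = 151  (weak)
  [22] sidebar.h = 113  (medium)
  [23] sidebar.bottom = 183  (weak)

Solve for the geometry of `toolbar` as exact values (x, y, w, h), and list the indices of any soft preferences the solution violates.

1. toolbar.y = 38  [logo.top = toolbar.top]
2. toolbar.h = 113  [logo.h = toolbar.h]
3. toolbar.x = 462  [toolbar.left = logo.right + 12]
4. toolbar.w = 54  [toolbar.w = 54]

toolbar = (x=462, y=38, w=54, h=113)
violated soft preferences: 23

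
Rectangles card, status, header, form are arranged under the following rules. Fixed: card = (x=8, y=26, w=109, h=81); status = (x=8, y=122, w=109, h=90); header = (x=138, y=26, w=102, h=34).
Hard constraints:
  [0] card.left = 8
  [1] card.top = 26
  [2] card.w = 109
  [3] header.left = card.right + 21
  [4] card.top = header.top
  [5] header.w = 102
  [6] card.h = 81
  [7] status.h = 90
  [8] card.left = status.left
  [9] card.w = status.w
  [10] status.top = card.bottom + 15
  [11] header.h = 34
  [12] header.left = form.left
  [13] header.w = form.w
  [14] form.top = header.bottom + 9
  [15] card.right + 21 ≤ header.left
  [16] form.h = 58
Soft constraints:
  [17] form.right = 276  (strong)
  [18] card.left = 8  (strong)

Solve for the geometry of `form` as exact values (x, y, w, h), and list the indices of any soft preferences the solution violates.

1. form.x = 138  [header.left = form.left]
2. form.w = 102  [header.w = form.w]
3. form.y = 69  [form.top = header.bottom + 9]
4. form.h = 58  [form.h = 58]

form = (x=138, y=69, w=102, h=58)
violated soft preferences: 17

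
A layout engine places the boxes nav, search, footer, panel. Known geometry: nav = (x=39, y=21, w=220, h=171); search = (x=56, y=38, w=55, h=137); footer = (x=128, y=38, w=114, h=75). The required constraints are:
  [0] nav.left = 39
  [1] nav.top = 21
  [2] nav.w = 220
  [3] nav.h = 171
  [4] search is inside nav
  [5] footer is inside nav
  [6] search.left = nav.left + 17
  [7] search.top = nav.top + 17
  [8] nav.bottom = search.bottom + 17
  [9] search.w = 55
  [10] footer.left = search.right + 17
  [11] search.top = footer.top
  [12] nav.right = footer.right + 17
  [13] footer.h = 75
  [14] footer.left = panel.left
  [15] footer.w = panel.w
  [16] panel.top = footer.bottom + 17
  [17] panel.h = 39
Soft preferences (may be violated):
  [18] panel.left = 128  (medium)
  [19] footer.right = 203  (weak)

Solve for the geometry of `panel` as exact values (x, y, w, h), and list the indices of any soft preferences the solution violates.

panel = (x=128, y=130, w=114, h=39)
violated soft preferences: 19

1. panel.x = 128  [footer.left = panel.left]
2. panel.w = 114  [footer.w = panel.w]
3. panel.y = 130  [panel.top = footer.bottom + 17]
4. panel.h = 39  [panel.h = 39]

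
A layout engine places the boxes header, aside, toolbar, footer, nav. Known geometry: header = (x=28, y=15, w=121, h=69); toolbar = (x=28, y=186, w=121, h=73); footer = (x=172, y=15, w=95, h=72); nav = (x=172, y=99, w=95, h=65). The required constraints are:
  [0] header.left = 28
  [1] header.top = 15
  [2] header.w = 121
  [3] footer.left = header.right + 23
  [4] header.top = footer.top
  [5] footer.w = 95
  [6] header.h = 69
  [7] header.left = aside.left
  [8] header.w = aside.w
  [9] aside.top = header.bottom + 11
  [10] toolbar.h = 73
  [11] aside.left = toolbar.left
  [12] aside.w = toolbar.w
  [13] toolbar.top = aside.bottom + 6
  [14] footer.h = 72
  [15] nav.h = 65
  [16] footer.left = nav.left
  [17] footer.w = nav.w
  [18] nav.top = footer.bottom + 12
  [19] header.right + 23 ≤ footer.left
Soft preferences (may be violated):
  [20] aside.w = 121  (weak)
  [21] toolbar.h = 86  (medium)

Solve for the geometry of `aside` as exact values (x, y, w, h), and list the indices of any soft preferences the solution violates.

aside = (x=28, y=95, w=121, h=85)
violated soft preferences: 21

1. aside.x = 28  [header.left = aside.left]
2. aside.w = 121  [header.w = aside.w]
3. aside.y = 95  [aside.top = header.bottom + 11]
4. aside.h = 85  [toolbar.top = aside.bottom + 6]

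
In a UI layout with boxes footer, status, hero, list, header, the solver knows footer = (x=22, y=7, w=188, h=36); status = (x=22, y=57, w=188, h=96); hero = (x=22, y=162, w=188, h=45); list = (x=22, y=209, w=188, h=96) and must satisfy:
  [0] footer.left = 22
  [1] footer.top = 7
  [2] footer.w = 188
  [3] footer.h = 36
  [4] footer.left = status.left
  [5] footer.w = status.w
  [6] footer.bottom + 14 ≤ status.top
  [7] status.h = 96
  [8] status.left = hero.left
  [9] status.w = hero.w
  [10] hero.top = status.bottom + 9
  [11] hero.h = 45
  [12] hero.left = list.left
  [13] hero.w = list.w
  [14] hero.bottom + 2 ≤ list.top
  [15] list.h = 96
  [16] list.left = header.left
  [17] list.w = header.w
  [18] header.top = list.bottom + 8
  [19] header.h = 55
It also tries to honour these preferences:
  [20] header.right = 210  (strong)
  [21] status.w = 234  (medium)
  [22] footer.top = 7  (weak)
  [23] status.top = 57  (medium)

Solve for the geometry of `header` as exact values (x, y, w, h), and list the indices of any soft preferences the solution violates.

header = (x=22, y=313, w=188, h=55)
violated soft preferences: 21

1. header.x = 22  [list.left = header.left]
2. header.w = 188  [list.w = header.w]
3. header.y = 313  [header.top = list.bottom + 8]
4. header.h = 55  [header.h = 55]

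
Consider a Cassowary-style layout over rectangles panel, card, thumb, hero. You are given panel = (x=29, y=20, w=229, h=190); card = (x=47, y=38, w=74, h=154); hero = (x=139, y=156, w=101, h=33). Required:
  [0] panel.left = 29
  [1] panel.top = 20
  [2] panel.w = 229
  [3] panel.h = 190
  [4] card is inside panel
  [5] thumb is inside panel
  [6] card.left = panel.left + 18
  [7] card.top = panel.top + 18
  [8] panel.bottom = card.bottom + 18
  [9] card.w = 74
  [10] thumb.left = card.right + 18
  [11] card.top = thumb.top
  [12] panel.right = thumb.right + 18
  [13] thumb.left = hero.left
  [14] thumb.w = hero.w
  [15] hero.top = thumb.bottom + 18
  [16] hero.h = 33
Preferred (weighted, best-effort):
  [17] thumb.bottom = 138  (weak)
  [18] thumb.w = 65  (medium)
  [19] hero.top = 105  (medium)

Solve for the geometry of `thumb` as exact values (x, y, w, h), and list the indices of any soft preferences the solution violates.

thumb = (x=139, y=38, w=101, h=100)
violated soft preferences: 18, 19

1. thumb.x = 139  [thumb.left = card.right + 18]
2. thumb.y = 38  [card.top = thumb.top]
3. thumb.w = 101  [panel.right = thumb.right + 18]
4. thumb.h = 100  [hero.top = thumb.bottom + 18]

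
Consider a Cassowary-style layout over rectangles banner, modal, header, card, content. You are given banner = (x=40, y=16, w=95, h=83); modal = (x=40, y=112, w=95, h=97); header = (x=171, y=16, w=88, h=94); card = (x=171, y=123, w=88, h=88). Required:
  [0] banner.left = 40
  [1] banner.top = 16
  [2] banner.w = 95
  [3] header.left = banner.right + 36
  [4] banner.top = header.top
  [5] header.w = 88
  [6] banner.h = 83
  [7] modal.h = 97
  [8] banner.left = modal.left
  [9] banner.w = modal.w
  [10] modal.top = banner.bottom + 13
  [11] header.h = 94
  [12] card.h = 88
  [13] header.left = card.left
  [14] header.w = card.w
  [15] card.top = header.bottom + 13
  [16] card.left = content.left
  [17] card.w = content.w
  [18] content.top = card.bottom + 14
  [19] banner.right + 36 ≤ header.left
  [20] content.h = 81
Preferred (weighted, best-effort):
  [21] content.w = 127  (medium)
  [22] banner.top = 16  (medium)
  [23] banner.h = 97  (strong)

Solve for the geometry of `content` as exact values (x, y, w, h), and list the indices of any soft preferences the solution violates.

content = (x=171, y=225, w=88, h=81)
violated soft preferences: 21, 23

1. content.x = 171  [card.left = content.left]
2. content.w = 88  [card.w = content.w]
3. content.y = 225  [content.top = card.bottom + 14]
4. content.h = 81  [content.h = 81]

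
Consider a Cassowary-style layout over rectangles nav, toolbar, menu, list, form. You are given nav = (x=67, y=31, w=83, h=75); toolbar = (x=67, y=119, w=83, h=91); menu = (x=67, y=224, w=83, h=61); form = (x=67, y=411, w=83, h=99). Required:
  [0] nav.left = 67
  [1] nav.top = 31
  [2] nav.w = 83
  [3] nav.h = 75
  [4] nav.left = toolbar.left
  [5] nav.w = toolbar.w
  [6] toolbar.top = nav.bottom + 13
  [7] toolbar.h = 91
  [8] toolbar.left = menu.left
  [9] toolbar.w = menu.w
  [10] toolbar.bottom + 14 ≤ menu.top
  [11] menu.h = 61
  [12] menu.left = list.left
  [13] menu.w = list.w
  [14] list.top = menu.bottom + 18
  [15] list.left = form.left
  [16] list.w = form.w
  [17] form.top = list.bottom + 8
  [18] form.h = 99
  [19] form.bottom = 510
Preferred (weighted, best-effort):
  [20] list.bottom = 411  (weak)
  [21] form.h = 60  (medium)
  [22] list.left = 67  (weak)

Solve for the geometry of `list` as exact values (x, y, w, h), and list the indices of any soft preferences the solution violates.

list = (x=67, y=303, w=83, h=100)
violated soft preferences: 20, 21

1. list.x = 67  [menu.left = list.left]
2. list.w = 83  [menu.w = list.w]
3. list.y = 303  [list.top = menu.bottom + 18]
4. list.h = 100  [form.top = list.bottom + 8]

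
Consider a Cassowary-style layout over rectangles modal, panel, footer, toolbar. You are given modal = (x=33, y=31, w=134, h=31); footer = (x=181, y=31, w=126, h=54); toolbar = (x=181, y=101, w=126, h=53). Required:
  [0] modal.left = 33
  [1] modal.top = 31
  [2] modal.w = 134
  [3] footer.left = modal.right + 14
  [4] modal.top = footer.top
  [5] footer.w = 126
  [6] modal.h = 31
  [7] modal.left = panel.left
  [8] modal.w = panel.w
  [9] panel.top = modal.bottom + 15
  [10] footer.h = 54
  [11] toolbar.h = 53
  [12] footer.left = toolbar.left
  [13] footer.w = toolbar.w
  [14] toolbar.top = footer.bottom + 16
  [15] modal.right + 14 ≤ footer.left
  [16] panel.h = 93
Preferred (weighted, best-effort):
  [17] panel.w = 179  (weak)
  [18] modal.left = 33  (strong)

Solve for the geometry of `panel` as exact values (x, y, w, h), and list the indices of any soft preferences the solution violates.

panel = (x=33, y=77, w=134, h=93)
violated soft preferences: 17

1. panel.x = 33  [modal.left = panel.left]
2. panel.w = 134  [modal.w = panel.w]
3. panel.y = 77  [panel.top = modal.bottom + 15]
4. panel.h = 93  [panel.h = 93]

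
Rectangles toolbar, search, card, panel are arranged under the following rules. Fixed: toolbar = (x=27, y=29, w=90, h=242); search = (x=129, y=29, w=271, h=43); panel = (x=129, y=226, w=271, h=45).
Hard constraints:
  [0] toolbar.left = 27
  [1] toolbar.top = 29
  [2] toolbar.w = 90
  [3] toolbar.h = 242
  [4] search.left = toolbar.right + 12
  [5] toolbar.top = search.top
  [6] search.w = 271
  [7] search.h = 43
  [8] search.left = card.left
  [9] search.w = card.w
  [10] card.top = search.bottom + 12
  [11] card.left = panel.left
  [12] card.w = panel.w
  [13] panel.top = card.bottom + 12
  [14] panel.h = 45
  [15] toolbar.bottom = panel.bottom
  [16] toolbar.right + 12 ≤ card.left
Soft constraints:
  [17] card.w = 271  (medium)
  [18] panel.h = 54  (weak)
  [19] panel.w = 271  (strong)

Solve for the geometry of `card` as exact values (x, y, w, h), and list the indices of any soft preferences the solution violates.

1. card.x = 129  [search.left = card.left]
2. card.w = 271  [search.w = card.w]
3. card.y = 84  [card.top = search.bottom + 12]
4. card.h = 130  [panel.top = card.bottom + 12]

card = (x=129, y=84, w=271, h=130)
violated soft preferences: 18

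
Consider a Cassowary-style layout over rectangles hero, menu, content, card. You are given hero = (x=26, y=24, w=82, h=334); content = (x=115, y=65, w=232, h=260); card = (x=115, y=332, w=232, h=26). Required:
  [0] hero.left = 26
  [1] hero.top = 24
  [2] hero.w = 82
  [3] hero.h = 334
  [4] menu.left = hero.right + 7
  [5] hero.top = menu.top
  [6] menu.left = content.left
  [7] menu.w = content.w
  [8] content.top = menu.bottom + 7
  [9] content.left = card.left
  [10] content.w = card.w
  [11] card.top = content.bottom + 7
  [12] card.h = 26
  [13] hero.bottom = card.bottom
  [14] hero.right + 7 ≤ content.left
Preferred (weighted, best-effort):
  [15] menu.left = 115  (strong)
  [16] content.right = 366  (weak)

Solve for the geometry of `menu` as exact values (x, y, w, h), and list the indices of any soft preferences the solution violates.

menu = (x=115, y=24, w=232, h=34)
violated soft preferences: 16

1. menu.x = 115  [menu.left = hero.right + 7]
2. menu.y = 24  [hero.top = menu.top]
3. menu.w = 232  [menu.w = content.w]
4. menu.h = 34  [content.top = menu.bottom + 7]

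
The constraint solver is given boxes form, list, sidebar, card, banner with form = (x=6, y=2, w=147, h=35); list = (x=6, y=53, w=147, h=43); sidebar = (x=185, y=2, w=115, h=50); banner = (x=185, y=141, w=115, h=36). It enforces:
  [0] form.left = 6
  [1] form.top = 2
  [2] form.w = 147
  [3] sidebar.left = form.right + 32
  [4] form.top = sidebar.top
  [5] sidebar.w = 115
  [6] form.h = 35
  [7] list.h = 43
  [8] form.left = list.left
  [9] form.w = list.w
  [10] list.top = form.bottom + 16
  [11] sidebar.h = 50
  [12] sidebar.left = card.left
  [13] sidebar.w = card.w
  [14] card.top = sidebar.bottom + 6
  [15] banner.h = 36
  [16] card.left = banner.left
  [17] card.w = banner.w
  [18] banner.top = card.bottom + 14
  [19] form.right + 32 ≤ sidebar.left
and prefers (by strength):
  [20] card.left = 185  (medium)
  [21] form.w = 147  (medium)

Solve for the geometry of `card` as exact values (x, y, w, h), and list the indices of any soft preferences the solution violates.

1. card.x = 185  [sidebar.left = card.left]
2. card.w = 115  [sidebar.w = card.w]
3. card.y = 58  [card.top = sidebar.bottom + 6]
4. card.h = 69  [banner.top = card.bottom + 14]

card = (x=185, y=58, w=115, h=69)
violated soft preferences: none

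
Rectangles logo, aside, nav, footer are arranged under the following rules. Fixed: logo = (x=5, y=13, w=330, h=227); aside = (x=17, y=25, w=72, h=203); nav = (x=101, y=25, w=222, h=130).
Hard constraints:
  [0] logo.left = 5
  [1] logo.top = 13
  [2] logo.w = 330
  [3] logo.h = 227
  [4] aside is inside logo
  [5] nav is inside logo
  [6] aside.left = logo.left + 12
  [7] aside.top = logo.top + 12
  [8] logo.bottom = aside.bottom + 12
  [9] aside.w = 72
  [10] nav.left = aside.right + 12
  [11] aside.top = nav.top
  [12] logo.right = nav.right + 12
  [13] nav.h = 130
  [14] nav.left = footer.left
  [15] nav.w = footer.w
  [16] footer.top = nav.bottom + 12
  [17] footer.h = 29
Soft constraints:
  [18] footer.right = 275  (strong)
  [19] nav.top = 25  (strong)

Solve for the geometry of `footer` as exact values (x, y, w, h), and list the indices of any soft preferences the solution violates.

1. footer.x = 101  [nav.left = footer.left]
2. footer.w = 222  [nav.w = footer.w]
3. footer.y = 167  [footer.top = nav.bottom + 12]
4. footer.h = 29  [footer.h = 29]

footer = (x=101, y=167, w=222, h=29)
violated soft preferences: 18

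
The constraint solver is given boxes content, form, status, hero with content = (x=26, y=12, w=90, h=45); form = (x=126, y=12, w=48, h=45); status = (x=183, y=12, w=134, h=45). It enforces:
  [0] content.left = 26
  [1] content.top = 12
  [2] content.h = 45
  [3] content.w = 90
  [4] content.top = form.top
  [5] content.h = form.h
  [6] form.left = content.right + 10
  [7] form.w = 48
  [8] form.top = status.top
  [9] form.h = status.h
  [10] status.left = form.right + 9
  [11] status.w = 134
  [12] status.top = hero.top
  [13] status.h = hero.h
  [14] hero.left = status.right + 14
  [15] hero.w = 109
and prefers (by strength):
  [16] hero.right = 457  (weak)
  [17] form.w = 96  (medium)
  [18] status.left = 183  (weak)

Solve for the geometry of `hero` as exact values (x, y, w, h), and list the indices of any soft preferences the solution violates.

hero = (x=331, y=12, w=109, h=45)
violated soft preferences: 16, 17

1. hero.y = 12  [status.top = hero.top]
2. hero.h = 45  [status.h = hero.h]
3. hero.x = 331  [hero.left = status.right + 14]
4. hero.w = 109  [hero.w = 109]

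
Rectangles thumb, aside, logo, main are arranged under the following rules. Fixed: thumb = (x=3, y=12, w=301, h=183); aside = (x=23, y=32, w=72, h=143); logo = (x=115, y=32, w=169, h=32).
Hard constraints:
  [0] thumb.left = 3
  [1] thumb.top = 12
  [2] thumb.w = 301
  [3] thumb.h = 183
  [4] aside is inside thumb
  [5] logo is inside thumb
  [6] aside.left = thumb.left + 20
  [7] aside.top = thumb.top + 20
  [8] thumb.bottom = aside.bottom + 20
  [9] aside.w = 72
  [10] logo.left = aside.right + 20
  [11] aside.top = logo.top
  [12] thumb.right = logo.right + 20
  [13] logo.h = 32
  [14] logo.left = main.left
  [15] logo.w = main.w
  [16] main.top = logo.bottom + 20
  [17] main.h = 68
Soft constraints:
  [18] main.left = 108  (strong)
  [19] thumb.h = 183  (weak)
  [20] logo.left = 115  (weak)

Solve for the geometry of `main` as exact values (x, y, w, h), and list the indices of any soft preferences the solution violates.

main = (x=115, y=84, w=169, h=68)
violated soft preferences: 18

1. main.x = 115  [logo.left = main.left]
2. main.w = 169  [logo.w = main.w]
3. main.y = 84  [main.top = logo.bottom + 20]
4. main.h = 68  [main.h = 68]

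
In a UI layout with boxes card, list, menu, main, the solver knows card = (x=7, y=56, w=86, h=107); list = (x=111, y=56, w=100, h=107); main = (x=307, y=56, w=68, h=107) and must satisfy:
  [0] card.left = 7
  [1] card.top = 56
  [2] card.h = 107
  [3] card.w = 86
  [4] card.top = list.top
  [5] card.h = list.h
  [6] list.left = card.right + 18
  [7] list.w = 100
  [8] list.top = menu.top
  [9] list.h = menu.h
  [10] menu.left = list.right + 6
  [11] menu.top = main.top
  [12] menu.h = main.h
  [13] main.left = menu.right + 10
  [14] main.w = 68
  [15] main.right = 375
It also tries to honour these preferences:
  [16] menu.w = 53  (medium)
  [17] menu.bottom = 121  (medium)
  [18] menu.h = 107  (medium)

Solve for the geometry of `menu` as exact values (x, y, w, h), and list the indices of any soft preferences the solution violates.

menu = (x=217, y=56, w=80, h=107)
violated soft preferences: 16, 17

1. menu.y = 56  [list.top = menu.top]
2. menu.h = 107  [list.h = menu.h]
3. menu.x = 217  [menu.left = list.right + 6]
4. menu.w = 80  [main.left = menu.right + 10]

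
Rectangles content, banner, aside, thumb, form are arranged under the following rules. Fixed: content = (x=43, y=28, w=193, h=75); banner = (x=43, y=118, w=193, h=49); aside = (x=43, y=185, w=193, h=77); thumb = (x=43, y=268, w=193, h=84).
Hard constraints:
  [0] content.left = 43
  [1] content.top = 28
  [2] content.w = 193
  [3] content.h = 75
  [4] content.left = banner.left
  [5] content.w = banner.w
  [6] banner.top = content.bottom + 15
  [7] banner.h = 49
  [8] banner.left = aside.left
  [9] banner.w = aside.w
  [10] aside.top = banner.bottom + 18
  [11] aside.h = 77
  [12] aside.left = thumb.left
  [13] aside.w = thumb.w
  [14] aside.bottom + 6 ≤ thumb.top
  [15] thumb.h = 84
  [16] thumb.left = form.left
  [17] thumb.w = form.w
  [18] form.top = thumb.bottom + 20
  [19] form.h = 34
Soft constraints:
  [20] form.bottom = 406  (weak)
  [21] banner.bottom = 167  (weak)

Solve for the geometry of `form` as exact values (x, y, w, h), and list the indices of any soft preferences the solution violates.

1. form.x = 43  [thumb.left = form.left]
2. form.w = 193  [thumb.w = form.w]
3. form.y = 372  [form.top = thumb.bottom + 20]
4. form.h = 34  [form.h = 34]

form = (x=43, y=372, w=193, h=34)
violated soft preferences: none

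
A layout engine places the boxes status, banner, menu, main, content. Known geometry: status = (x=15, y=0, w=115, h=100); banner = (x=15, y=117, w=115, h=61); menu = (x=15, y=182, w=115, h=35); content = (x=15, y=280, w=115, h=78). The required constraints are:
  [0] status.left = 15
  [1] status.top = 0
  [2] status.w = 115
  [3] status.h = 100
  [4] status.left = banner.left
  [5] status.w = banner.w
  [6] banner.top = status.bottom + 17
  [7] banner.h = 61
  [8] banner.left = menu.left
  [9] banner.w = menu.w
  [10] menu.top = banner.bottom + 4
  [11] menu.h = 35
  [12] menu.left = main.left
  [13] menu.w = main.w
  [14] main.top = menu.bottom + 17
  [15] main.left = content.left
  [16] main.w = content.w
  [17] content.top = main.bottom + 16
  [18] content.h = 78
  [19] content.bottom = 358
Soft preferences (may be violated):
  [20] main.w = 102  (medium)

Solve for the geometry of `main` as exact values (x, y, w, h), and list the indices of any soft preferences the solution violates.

main = (x=15, y=234, w=115, h=30)
violated soft preferences: 20

1. main.x = 15  [menu.left = main.left]
2. main.w = 115  [menu.w = main.w]
3. main.y = 234  [main.top = menu.bottom + 17]
4. main.h = 30  [content.top = main.bottom + 16]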